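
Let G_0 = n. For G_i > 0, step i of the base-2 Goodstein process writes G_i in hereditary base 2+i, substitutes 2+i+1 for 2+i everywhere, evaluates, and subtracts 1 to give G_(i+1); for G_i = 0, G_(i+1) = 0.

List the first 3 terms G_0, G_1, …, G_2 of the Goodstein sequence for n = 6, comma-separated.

G_0 = 6. HB_2(6) = 2^2 + 2. Bump = 30. G_1 = 29.
G_1 = 29. HB_3(29) = 3^3 + 2. Bump = 258. G_2 = 257.

6, 29, 257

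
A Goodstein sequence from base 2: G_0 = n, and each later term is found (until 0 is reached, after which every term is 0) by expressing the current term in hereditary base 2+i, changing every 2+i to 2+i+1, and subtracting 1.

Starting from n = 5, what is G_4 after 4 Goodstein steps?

step 0: 5 = 2^2 + 1; sub 3 for 2: 3^3 + 1; = 28; G_1 = 28−1 = 27
step 1: 27 = 3^3; sub 4 for 3: 4^4; = 256; G_2 = 256−1 = 255
step 2: 255 = 3·4^3 + 3·4^2 + 3·4 + 3; sub 5 for 4: 3·5^3 + 3·5^2 + 3·5 + 3; = 468; G_3 = 468−1 = 467
step 3: 467 = 3·5^3 + 3·5^2 + 3·5 + 2; sub 6 for 5: 3·6^3 + 3·6^2 + 3·6 + 2; = 776; G_4 = 776−1 = 775
step 4: 775 = 3·6^3 + 3·6^2 + 3·6 + 1; sub 7 for 6: 3·7^3 + 3·7^2 + 3·7 + 1; = 1198; G_5 = 1198−1 = 1197

775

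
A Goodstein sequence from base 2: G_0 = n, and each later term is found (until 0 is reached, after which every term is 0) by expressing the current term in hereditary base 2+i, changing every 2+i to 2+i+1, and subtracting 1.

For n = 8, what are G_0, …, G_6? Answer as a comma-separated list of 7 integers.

(0) 8|_2 = 2^(2 + 1) ↦ 3^(3 + 1)|_3 = 81 ⇒ 80
(1) 80|_3 = 2·3^3 + 2·3^2 + 2·3 + 2 ↦ 2·4^4 + 2·4^2 + 2·4 + 2|_4 = 554 ⇒ 553
(2) 553|_4 = 2·4^4 + 2·4^2 + 2·4 + 1 ↦ 2·5^5 + 2·5^2 + 2·5 + 1|_5 = 6311 ⇒ 6310
(3) 6310|_5 = 2·5^5 + 2·5^2 + 2·5 ↦ 2·6^6 + 2·6^2 + 2·6|_6 = 93396 ⇒ 93395
(4) 93395|_6 = 2·6^6 + 2·6^2 + 6 + 5 ↦ 2·7^7 + 2·7^2 + 7 + 5|_7 = 1647196 ⇒ 1647195
(5) 1647195|_7 = 2·7^7 + 2·7^2 + 7 + 4 ↦ 2·8^8 + 2·8^2 + 8 + 4|_8 = 33554572 ⇒ 33554571

8, 80, 553, 6310, 93395, 1647195, 33554571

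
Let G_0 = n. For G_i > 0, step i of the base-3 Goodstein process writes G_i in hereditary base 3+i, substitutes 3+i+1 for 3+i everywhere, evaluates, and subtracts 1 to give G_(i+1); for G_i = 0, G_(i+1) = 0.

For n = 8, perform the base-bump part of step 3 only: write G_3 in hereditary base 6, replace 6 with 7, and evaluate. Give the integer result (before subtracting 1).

12

step 0: 8 = 2·3 + 2; sub 4 for 3: 2·4 + 2; = 10; G_1 = 10−1 = 9
step 1: 9 = 2·4 + 1; sub 5 for 4: 2·5 + 1; = 11; G_2 = 11−1 = 10
step 2: 10 = 2·5; sub 6 for 5: 2·6; = 12; G_3 = 12−1 = 11
step 3: 11 = 6 + 5; sub 7 for 6: 7 + 5; = 12; G_4 = 12−1 = 11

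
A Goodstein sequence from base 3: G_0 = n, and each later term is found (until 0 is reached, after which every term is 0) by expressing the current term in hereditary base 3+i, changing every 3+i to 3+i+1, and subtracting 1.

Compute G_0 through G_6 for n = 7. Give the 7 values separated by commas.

[0] 7 ≡ 2·3 + 1 (base 3). Lift 4: 9. −1: 8.
[1] 8 ≡ 2·4 (base 4). Lift 5: 10. −1: 9.
[2] 9 ≡ 5 + 4 (base 5). Lift 6: 10. −1: 9.
[3] 9 ≡ 6 + 3 (base 6). Lift 7: 10. −1: 9.
[4] 9 ≡ 7 + 2 (base 7). Lift 8: 10. −1: 9.
[5] 9 ≡ 8 + 1 (base 8). Lift 9: 10. −1: 9.

7, 8, 9, 9, 9, 9, 9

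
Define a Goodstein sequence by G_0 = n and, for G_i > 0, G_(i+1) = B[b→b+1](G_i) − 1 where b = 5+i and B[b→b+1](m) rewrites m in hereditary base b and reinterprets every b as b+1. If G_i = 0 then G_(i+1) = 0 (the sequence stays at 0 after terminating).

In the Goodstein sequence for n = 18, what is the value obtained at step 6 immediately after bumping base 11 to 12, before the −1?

30

step 0: 18 = 3·5 + 3; sub 6 for 5: 3·6 + 3; = 21; G_1 = 21−1 = 20
step 1: 20 = 3·6 + 2; sub 7 for 6: 3·7 + 2; = 23; G_2 = 23−1 = 22
step 2: 22 = 3·7 + 1; sub 8 for 7: 3·8 + 1; = 25; G_3 = 25−1 = 24
step 3: 24 = 3·8; sub 9 for 8: 3·9; = 27; G_4 = 27−1 = 26
step 4: 26 = 2·9 + 8; sub 10 for 9: 2·10 + 8; = 28; G_5 = 28−1 = 27
step 5: 27 = 2·10 + 7; sub 11 for 10: 2·11 + 7; = 29; G_6 = 29−1 = 28
step 6: 28 = 2·11 + 6; sub 12 for 11: 2·12 + 6; = 30; G_7 = 30−1 = 29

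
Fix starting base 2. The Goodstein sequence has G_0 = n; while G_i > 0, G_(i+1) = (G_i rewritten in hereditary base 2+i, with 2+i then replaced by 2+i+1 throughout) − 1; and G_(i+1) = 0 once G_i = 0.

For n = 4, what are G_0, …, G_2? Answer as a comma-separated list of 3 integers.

i=0: 4 = 2^2 (b=2); 2→3: 3^3 = 27; 27−1 = 26
i=1: 26 = 2·3^2 + 2·3 + 2 (b=3); 3→4: 2·4^2 + 2·4 + 2 = 42; 42−1 = 41

4, 26, 41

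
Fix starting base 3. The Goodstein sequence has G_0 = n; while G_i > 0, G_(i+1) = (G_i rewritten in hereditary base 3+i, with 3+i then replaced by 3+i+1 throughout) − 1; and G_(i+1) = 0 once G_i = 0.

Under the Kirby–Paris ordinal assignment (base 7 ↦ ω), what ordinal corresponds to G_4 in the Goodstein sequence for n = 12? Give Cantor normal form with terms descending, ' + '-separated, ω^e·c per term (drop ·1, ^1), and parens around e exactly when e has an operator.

ω^2

i=0: 12 = 3^2 + 3 (b=3); 3→4: 4^2 + 4 = 20; 20−1 = 19
i=1: 19 = 4^2 + 3 (b=4); 4→5: 5^2 + 3 = 28; 28−1 = 27
i=2: 27 = 5^2 + 2 (b=5); 5→6: 6^2 + 2 = 38; 38−1 = 37
i=3: 37 = 6^2 + 1 (b=6); 6→7: 7^2 + 1 = 50; 50−1 = 49
i=4: 49 = 7^2 (b=7); 7→8: 8^2 = 64; 64−1 = 63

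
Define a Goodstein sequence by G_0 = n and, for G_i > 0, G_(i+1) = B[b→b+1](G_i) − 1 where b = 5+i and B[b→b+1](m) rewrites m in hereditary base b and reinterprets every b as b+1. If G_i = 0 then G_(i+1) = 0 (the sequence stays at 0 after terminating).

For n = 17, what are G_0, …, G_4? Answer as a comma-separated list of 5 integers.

17, 19, 21, 23, 24

base 5: 17 = 3·5 + 2; at 6: 3·6 + 2 = 20; next = 19
base 6: 19 = 3·6 + 1; at 7: 3·7 + 1 = 22; next = 21
base 7: 21 = 3·7; at 8: 3·8 = 24; next = 23
base 8: 23 = 2·8 + 7; at 9: 2·9 + 7 = 25; next = 24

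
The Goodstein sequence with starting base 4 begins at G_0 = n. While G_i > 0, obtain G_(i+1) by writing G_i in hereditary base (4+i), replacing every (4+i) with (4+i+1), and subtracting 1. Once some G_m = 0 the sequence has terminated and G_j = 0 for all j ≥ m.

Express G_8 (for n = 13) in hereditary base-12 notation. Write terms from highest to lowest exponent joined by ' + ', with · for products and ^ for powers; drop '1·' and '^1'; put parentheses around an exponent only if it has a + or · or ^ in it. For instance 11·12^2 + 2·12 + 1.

i=0: 13 = 3·4 + 1 (b=4); 4→5: 3·5 + 1 = 16; 16−1 = 15
i=1: 15 = 3·5 (b=5); 5→6: 3·6 = 18; 18−1 = 17
i=2: 17 = 2·6 + 5 (b=6); 6→7: 2·7 + 5 = 19; 19−1 = 18
i=3: 18 = 2·7 + 4 (b=7); 7→8: 2·8 + 4 = 20; 20−1 = 19
i=4: 19 = 2·8 + 3 (b=8); 8→9: 2·9 + 3 = 21; 21−1 = 20
i=5: 20 = 2·9 + 2 (b=9); 9→10: 2·10 + 2 = 22; 22−1 = 21
i=6: 21 = 2·10 + 1 (b=10); 10→11: 2·11 + 1 = 23; 23−1 = 22
i=7: 22 = 2·11 (b=11); 11→12: 2·12 = 24; 24−1 = 23

12 + 11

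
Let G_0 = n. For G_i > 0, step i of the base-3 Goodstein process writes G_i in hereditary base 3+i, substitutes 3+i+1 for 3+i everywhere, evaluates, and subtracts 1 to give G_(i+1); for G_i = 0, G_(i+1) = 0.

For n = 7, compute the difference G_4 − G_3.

0

G_0 = 7. HB_3(7) = 2·3 + 1. Bump = 9. G_1 = 8.
G_1 = 8. HB_4(8) = 2·4. Bump = 10. G_2 = 9.
G_2 = 9. HB_5(9) = 5 + 4. Bump = 10. G_3 = 9.
G_3 = 9. HB_6(9) = 6 + 3. Bump = 10. G_4 = 9.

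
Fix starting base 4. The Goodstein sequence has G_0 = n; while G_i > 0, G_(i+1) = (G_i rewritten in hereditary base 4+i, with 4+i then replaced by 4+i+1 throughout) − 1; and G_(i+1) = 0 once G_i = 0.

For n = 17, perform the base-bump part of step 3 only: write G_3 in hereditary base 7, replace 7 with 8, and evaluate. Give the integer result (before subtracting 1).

44

[0] 17 ≡ 4^2 + 1 (base 4). Lift 5: 26. −1: 25.
[1] 25 ≡ 5^2 (base 5). Lift 6: 36. −1: 35.
[2] 35 ≡ 5·6 + 5 (base 6). Lift 7: 40. −1: 39.
[3] 39 ≡ 5·7 + 4 (base 7). Lift 8: 44. −1: 43.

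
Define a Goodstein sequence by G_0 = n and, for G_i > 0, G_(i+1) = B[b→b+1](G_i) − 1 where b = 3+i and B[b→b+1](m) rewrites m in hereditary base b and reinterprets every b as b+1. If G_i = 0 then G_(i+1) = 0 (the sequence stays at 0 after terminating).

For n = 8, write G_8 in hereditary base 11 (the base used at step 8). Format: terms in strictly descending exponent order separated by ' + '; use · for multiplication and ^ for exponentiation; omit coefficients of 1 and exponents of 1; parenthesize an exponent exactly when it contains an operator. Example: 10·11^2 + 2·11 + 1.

G_0=8  [base 3] 2·3 + 2  →[3↦4]→  2·4 + 2 = 10  −1 ⇒ G_1=9
G_1=9  [base 4] 2·4 + 1  →[4↦5]→  2·5 + 1 = 11  −1 ⇒ G_2=10
G_2=10  [base 5] 2·5  →[5↦6]→  2·6 = 12  −1 ⇒ G_3=11
G_3=11  [base 6] 6 + 5  →[6↦7]→  7 + 5 = 12  −1 ⇒ G_4=11
G_4=11  [base 7] 7 + 4  →[7↦8]→  8 + 4 = 12  −1 ⇒ G_5=11
G_5=11  [base 8] 8 + 3  →[8↦9]→  9 + 3 = 12  −1 ⇒ G_6=11
G_6=11  [base 9] 9 + 2  →[9↦10]→  10 + 2 = 12  −1 ⇒ G_7=11
G_7=11  [base 10] 10 + 1  →[10↦11]→  11 + 1 = 12  −1 ⇒ G_8=11
G_8=11  [base 11] 11  →[11↦12]→  12 = 12  −1 ⇒ G_9=11

11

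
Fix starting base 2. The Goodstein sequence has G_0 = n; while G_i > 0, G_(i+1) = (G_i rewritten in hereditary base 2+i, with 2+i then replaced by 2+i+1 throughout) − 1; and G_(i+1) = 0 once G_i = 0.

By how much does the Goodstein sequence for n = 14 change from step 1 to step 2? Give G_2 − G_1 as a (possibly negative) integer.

1171

(0) 14|_2 = 2^(2 + 1) + 2^2 + 2 ↦ 3^(3 + 1) + 3^3 + 3|_3 = 111 ⇒ 110
(1) 110|_3 = 3^(3 + 1) + 3^3 + 2 ↦ 4^(4 + 1) + 4^4 + 2|_4 = 1282 ⇒ 1281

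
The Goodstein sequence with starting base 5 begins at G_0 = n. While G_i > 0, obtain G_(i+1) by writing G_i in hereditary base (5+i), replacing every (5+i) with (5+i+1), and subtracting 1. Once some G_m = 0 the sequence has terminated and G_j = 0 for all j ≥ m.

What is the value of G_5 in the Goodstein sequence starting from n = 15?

base 5: 15 = 3·5; at 6: 3·6 = 18; next = 17
base 6: 17 = 2·6 + 5; at 7: 2·7 + 5 = 19; next = 18
base 7: 18 = 2·7 + 4; at 8: 2·8 + 4 = 20; next = 19
base 8: 19 = 2·8 + 3; at 9: 2·9 + 3 = 21; next = 20
base 9: 20 = 2·9 + 2; at 10: 2·10 + 2 = 22; next = 21

21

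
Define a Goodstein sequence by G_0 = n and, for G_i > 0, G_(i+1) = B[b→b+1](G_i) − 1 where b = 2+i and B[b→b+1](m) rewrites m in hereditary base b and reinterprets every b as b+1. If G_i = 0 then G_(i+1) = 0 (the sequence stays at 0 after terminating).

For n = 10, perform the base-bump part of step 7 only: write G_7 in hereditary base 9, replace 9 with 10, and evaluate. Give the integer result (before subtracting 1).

50000555552

G_0=10  [base 2] 2^(2 + 1) + 2  →[2↦3]→  3^(3 + 1) + 3 = 84  −1 ⇒ G_1=83
G_1=83  [base 3] 3^(3 + 1) + 2  →[3↦4]→  4^(4 + 1) + 2 = 1026  −1 ⇒ G_2=1025
G_2=1025  [base 4] 4^(4 + 1) + 1  →[4↦5]→  5^(5 + 1) + 1 = 15626  −1 ⇒ G_3=15625
G_3=15625  [base 5] 5^(5 + 1)  →[5↦6]→  6^(6 + 1) = 279936  −1 ⇒ G_4=279935
G_4=279935  [base 6] 5·6^6 + 5·6^5 + 5·6^4 + 5·6^3 + 5·6^2 + 5·6 + 5  →[6↦7]→  5·7^7 + 5·7^5 + 5·7^4 + 5·7^3 + 5·7^2 + 5·7 + 5 = 4215755  −1 ⇒ G_5=4215754
G_5=4215754  [base 7] 5·7^7 + 5·7^5 + 5·7^4 + 5·7^3 + 5·7^2 + 5·7 + 4  →[7↦8]→  5·8^8 + 5·8^5 + 5·8^4 + 5·8^3 + 5·8^2 + 5·8 + 4 = 84073324  −1 ⇒ G_6=84073323
G_6=84073323  [base 8] 5·8^8 + 5·8^5 + 5·8^4 + 5·8^3 + 5·8^2 + 5·8 + 3  →[8↦9]→  5·9^9 + 5·9^5 + 5·9^4 + 5·9^3 + 5·9^2 + 5·9 + 3 = 1937434593  −1 ⇒ G_7=1937434592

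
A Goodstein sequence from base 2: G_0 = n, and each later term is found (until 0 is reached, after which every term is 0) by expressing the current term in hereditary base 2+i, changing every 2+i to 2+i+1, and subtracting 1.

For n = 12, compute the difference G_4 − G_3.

264334

[0] 12 ≡ 2^(2 + 1) + 2^2 (base 2). Lift 3: 108. −1: 107.
[1] 107 ≡ 3^(3 + 1) + 2·3^2 + 2·3 + 2 (base 3). Lift 4: 1066. −1: 1065.
[2] 1065 ≡ 4^(4 + 1) + 2·4^2 + 2·4 + 1 (base 4). Lift 5: 15686. −1: 15685.
[3] 15685 ≡ 5^(5 + 1) + 2·5^2 + 2·5 (base 5). Lift 6: 280020. −1: 280019.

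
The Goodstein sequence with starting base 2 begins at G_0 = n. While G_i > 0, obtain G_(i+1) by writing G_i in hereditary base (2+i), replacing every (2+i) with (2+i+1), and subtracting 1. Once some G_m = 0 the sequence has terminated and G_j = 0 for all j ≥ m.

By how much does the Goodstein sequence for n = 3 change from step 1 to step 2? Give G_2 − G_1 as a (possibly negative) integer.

0

G_0 = 3. HB_2(3) = 2 + 1. Bump = 4. G_1 = 3.
G_1 = 3. HB_3(3) = 3. Bump = 4. G_2 = 3.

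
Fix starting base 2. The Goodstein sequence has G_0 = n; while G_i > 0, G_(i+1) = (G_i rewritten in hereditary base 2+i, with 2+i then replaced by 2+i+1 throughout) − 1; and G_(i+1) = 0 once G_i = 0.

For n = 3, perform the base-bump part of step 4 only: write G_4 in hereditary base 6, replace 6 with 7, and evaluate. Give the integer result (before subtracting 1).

3 —HB2→ 2 + 1 —bump→ 3 + 1 = 4 —(−1)→ 3
3 —HB3→ 3 —bump→ 4 = 4 —(−1)→ 3
3 —HB4→ 3 —bump→ 3 = 3 —(−1)→ 2
2 —HB5→ 2 —bump→ 2 = 2 —(−1)→ 1

1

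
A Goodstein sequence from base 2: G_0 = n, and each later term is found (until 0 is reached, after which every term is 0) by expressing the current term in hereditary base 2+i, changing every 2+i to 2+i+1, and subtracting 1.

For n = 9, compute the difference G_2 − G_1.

942

[0] 9 ≡ 2^(2 + 1) + 1 (base 2). Lift 3: 82. −1: 81.
[1] 81 ≡ 3^(3 + 1) (base 3). Lift 4: 1024. −1: 1023.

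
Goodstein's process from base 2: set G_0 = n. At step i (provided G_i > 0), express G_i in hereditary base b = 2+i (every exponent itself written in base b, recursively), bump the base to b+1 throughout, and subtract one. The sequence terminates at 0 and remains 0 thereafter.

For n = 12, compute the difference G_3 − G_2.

(0) 12|_2 = 2^(2 + 1) + 2^2 ↦ 3^(3 + 1) + 3^3|_3 = 108 ⇒ 107
(1) 107|_3 = 3^(3 + 1) + 2·3^2 + 2·3 + 2 ↦ 4^(4 + 1) + 2·4^2 + 2·4 + 2|_4 = 1066 ⇒ 1065
(2) 1065|_4 = 4^(4 + 1) + 2·4^2 + 2·4 + 1 ↦ 5^(5 + 1) + 2·5^2 + 2·5 + 1|_5 = 15686 ⇒ 15685

14620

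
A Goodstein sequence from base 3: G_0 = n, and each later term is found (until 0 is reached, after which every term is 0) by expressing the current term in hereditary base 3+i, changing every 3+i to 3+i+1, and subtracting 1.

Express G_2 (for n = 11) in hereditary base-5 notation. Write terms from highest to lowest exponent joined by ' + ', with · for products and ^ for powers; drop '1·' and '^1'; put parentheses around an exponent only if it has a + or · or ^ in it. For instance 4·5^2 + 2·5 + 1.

5^2

base 3: 11 = 3^2 + 2; at 4: 4^2 + 2 = 18; next = 17
base 4: 17 = 4^2 + 1; at 5: 5^2 + 1 = 26; next = 25
base 5: 25 = 5^2; at 6: 6^2 = 36; next = 35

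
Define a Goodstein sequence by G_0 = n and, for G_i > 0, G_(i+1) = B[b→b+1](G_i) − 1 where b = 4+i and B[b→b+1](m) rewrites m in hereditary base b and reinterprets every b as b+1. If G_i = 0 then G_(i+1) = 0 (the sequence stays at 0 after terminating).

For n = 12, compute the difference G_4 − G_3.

(0) 12|_4 = 3·4 ↦ 3·5|_5 = 15 ⇒ 14
(1) 14|_5 = 2·5 + 4 ↦ 2·6 + 4|_6 = 16 ⇒ 15
(2) 15|_6 = 2·6 + 3 ↦ 2·7 + 3|_7 = 17 ⇒ 16
(3) 16|_7 = 2·7 + 2 ↦ 2·8 + 2|_8 = 18 ⇒ 17

1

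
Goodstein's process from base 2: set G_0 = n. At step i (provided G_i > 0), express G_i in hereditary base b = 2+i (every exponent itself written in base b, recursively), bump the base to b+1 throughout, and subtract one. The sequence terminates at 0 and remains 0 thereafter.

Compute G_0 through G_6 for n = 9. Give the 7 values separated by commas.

9, 81, 1023, 9842, 140743, 2471826, 50333399

base 2: 9 = 2^(2 + 1) + 1; at 3: 3^(3 + 1) + 1 = 82; next = 81
base 3: 81 = 3^(3 + 1); at 4: 4^(4 + 1) = 1024; next = 1023
base 4: 1023 = 3·4^4 + 3·4^3 + 3·4^2 + 3·4 + 3; at 5: 3·5^5 + 3·5^3 + 3·5^2 + 3·5 + 3 = 9843; next = 9842
base 5: 9842 = 3·5^5 + 3·5^3 + 3·5^2 + 3·5 + 2; at 6: 3·6^6 + 3·6^3 + 3·6^2 + 3·6 + 2 = 140744; next = 140743
base 6: 140743 = 3·6^6 + 3·6^3 + 3·6^2 + 3·6 + 1; at 7: 3·7^7 + 3·7^3 + 3·7^2 + 3·7 + 1 = 2471827; next = 2471826
base 7: 2471826 = 3·7^7 + 3·7^3 + 3·7^2 + 3·7; at 8: 3·8^8 + 3·8^3 + 3·8^2 + 3·8 = 50333400; next = 50333399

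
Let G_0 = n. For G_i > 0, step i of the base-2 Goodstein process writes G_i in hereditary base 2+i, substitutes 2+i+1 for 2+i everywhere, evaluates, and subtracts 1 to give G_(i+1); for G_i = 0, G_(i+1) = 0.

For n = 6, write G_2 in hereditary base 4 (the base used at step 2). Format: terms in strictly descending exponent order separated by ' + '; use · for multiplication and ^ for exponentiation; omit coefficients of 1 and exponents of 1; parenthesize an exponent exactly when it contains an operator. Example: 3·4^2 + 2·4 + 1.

(0) 6|_2 = 2^2 + 2 ↦ 3^3 + 3|_3 = 30 ⇒ 29
(1) 29|_3 = 3^3 + 2 ↦ 4^4 + 2|_4 = 258 ⇒ 257
(2) 257|_4 = 4^4 + 1 ↦ 5^5 + 1|_5 = 3126 ⇒ 3125

4^4 + 1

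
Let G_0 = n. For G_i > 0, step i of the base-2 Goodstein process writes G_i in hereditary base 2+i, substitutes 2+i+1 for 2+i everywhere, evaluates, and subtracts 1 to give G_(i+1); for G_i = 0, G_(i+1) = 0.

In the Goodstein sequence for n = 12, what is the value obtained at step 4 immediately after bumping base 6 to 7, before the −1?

5764911

(0) 12|_2 = 2^(2 + 1) + 2^2 ↦ 3^(3 + 1) + 3^3|_3 = 108 ⇒ 107
(1) 107|_3 = 3^(3 + 1) + 2·3^2 + 2·3 + 2 ↦ 4^(4 + 1) + 2·4^2 + 2·4 + 2|_4 = 1066 ⇒ 1065
(2) 1065|_4 = 4^(4 + 1) + 2·4^2 + 2·4 + 1 ↦ 5^(5 + 1) + 2·5^2 + 2·5 + 1|_5 = 15686 ⇒ 15685
(3) 15685|_5 = 5^(5 + 1) + 2·5^2 + 2·5 ↦ 6^(6 + 1) + 2·6^2 + 2·6|_6 = 280020 ⇒ 280019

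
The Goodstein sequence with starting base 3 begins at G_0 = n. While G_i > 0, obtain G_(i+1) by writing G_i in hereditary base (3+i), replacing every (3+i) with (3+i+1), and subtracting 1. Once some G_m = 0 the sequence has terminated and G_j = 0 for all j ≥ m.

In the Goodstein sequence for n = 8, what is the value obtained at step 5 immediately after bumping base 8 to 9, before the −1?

i=0: 8 = 2·3 + 2 (b=3); 3→4: 2·4 + 2 = 10; 10−1 = 9
i=1: 9 = 2·4 + 1 (b=4); 4→5: 2·5 + 1 = 11; 11−1 = 10
i=2: 10 = 2·5 (b=5); 5→6: 2·6 = 12; 12−1 = 11
i=3: 11 = 6 + 5 (b=6); 6→7: 7 + 5 = 12; 12−1 = 11
i=4: 11 = 7 + 4 (b=7); 7→8: 8 + 4 = 12; 12−1 = 11
i=5: 11 = 8 + 3 (b=8); 8→9: 9 + 3 = 12; 12−1 = 11

12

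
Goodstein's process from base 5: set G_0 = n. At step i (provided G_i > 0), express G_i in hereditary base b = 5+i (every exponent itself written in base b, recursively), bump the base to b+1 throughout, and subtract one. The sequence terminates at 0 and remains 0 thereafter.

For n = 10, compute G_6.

10 —HB5→ 2·5 —bump→ 2·6 = 12 —(−1)→ 11
11 —HB6→ 6 + 5 —bump→ 7 + 5 = 12 —(−1)→ 11
11 —HB7→ 7 + 4 —bump→ 8 + 4 = 12 —(−1)→ 11
11 —HB8→ 8 + 3 —bump→ 9 + 3 = 12 —(−1)→ 11
11 —HB9→ 9 + 2 —bump→ 10 + 2 = 12 —(−1)→ 11
11 —HB10→ 10 + 1 —bump→ 11 + 1 = 12 —(−1)→ 11
11 —HB11→ 11 —bump→ 12 = 12 —(−1)→ 11

11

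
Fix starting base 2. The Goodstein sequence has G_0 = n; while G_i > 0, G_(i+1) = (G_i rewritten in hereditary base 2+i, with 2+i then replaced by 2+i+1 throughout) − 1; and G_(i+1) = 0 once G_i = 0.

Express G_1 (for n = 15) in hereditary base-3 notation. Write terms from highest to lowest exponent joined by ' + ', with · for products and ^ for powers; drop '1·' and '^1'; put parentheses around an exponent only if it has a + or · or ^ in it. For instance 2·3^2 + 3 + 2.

3^(3 + 1) + 3^3 + 3

[0] 15 ≡ 2^(2 + 1) + 2^2 + 2 + 1 (base 2). Lift 3: 112. −1: 111.
[1] 111 ≡ 3^(3 + 1) + 3^3 + 3 (base 3). Lift 4: 1284. −1: 1283.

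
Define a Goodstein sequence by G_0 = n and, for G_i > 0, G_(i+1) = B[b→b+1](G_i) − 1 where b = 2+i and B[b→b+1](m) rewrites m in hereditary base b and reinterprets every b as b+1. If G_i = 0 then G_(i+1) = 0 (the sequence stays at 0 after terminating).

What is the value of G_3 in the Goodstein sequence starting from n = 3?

(0) 3|_2 = 2 + 1 ↦ 3 + 1|_3 = 4 ⇒ 3
(1) 3|_3 = 3 ↦ 4|_4 = 4 ⇒ 3
(2) 3|_4 = 3 ↦ 3|_5 = 3 ⇒ 2

2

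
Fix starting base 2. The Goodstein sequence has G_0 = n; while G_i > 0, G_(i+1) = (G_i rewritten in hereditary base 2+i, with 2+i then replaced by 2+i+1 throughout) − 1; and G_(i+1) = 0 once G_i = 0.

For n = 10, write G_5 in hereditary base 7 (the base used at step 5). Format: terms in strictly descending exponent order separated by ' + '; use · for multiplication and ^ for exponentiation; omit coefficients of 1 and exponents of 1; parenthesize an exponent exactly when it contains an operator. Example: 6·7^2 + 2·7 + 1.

G_0=10  [base 2] 2^(2 + 1) + 2  →[2↦3]→  3^(3 + 1) + 3 = 84  −1 ⇒ G_1=83
G_1=83  [base 3] 3^(3 + 1) + 2  →[3↦4]→  4^(4 + 1) + 2 = 1026  −1 ⇒ G_2=1025
G_2=1025  [base 4] 4^(4 + 1) + 1  →[4↦5]→  5^(5 + 1) + 1 = 15626  −1 ⇒ G_3=15625
G_3=15625  [base 5] 5^(5 + 1)  →[5↦6]→  6^(6 + 1) = 279936  −1 ⇒ G_4=279935
G_4=279935  [base 6] 5·6^6 + 5·6^5 + 5·6^4 + 5·6^3 + 5·6^2 + 5·6 + 5  →[6↦7]→  5·7^7 + 5·7^5 + 5·7^4 + 5·7^3 + 5·7^2 + 5·7 + 5 = 4215755  −1 ⇒ G_5=4215754

5·7^7 + 5·7^5 + 5·7^4 + 5·7^3 + 5·7^2 + 5·7 + 4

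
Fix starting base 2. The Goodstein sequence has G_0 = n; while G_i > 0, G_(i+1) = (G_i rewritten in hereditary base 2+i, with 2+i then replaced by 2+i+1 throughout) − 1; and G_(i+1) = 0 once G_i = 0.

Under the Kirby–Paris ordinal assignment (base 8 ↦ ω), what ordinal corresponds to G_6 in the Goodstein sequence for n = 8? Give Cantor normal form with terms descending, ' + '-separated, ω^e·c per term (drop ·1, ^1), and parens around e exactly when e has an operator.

G_0 = 8. HB_2(8) = 2^(2 + 1). Bump = 81. G_1 = 80.
G_1 = 80. HB_3(80) = 2·3^3 + 2·3^2 + 2·3 + 2. Bump = 554. G_2 = 553.
G_2 = 553. HB_4(553) = 2·4^4 + 2·4^2 + 2·4 + 1. Bump = 6311. G_3 = 6310.
G_3 = 6310. HB_5(6310) = 2·5^5 + 2·5^2 + 2·5. Bump = 93396. G_4 = 93395.
G_4 = 93395. HB_6(93395) = 2·6^6 + 2·6^2 + 6 + 5. Bump = 1647196. G_5 = 1647195.
G_5 = 1647195. HB_7(1647195) = 2·7^7 + 2·7^2 + 7 + 4. Bump = 33554572. G_6 = 33554571.

ω^ω·2 + ω^2·2 + ω + 3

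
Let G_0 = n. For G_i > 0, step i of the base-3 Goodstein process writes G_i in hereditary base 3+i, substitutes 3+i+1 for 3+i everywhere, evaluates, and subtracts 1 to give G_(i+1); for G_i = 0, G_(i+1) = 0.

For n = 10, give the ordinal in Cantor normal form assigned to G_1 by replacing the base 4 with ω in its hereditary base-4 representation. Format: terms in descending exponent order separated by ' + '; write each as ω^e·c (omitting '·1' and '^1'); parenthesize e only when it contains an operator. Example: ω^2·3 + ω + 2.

(0) 10|_3 = 3^2 + 1 ↦ 4^2 + 1|_4 = 17 ⇒ 16
(1) 16|_4 = 4^2 ↦ 5^2|_5 = 25 ⇒ 24

ω^2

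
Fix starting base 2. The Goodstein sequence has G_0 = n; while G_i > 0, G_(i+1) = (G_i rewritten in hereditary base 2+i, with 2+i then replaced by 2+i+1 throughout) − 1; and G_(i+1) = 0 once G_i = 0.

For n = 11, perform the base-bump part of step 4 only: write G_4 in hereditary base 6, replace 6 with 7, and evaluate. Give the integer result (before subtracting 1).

5764802

base 2: 11 = 2^(2 + 1) + 2 + 1; at 3: 3^(3 + 1) + 3 + 1 = 85; next = 84
base 3: 84 = 3^(3 + 1) + 3; at 4: 4^(4 + 1) + 4 = 1028; next = 1027
base 4: 1027 = 4^(4 + 1) + 3; at 5: 5^(5 + 1) + 3 = 15628; next = 15627
base 5: 15627 = 5^(5 + 1) + 2; at 6: 6^(6 + 1) + 2 = 279938; next = 279937
base 6: 279937 = 6^(6 + 1) + 1; at 7: 7^(7 + 1) + 1 = 5764802; next = 5764801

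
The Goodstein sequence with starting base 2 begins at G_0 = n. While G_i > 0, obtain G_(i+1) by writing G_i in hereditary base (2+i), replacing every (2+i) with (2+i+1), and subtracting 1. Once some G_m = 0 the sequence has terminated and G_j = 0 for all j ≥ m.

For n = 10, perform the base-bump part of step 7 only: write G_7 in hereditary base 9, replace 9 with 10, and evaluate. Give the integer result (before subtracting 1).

G_0=10  [base 2] 2^(2 + 1) + 2  →[2↦3]→  3^(3 + 1) + 3 = 84  −1 ⇒ G_1=83
G_1=83  [base 3] 3^(3 + 1) + 2  →[3↦4]→  4^(4 + 1) + 2 = 1026  −1 ⇒ G_2=1025
G_2=1025  [base 4] 4^(4 + 1) + 1  →[4↦5]→  5^(5 + 1) + 1 = 15626  −1 ⇒ G_3=15625
G_3=15625  [base 5] 5^(5 + 1)  →[5↦6]→  6^(6 + 1) = 279936  −1 ⇒ G_4=279935
G_4=279935  [base 6] 5·6^6 + 5·6^5 + 5·6^4 + 5·6^3 + 5·6^2 + 5·6 + 5  →[6↦7]→  5·7^7 + 5·7^5 + 5·7^4 + 5·7^3 + 5·7^2 + 5·7 + 5 = 4215755  −1 ⇒ G_5=4215754
G_5=4215754  [base 7] 5·7^7 + 5·7^5 + 5·7^4 + 5·7^3 + 5·7^2 + 5·7 + 4  →[7↦8]→  5·8^8 + 5·8^5 + 5·8^4 + 5·8^3 + 5·8^2 + 5·8 + 4 = 84073324  −1 ⇒ G_6=84073323
G_6=84073323  [base 8] 5·8^8 + 5·8^5 + 5·8^4 + 5·8^3 + 5·8^2 + 5·8 + 3  →[8↦9]→  5·9^9 + 5·9^5 + 5·9^4 + 5·9^3 + 5·9^2 + 5·9 + 3 = 1937434593  −1 ⇒ G_7=1937434592

50000555552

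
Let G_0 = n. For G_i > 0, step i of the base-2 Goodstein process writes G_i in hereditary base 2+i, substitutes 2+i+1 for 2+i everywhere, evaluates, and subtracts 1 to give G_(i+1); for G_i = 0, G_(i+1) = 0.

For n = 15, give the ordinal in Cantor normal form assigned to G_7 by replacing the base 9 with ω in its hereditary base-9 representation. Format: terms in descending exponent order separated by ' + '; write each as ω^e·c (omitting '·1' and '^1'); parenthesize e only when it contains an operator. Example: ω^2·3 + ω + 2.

ω^(ω + 1) + ω^7·7 + ω^6·7 + ω^5·7 + ω^4·7 + ω^3·7 + ω^2·7 + ω·7 + 6

G_0 = 15. HB_2(15) = 2^(2 + 1) + 2^2 + 2 + 1. Bump = 112. G_1 = 111.
G_1 = 111. HB_3(111) = 3^(3 + 1) + 3^3 + 3. Bump = 1284. G_2 = 1283.
G_2 = 1283. HB_4(1283) = 4^(4 + 1) + 4^4 + 3. Bump = 18753. G_3 = 18752.
G_3 = 18752. HB_5(18752) = 5^(5 + 1) + 5^5 + 2. Bump = 326594. G_4 = 326593.
G_4 = 326593. HB_6(326593) = 6^(6 + 1) + 6^6 + 1. Bump = 6588345. G_5 = 6588344.
G_5 = 6588344. HB_7(6588344) = 7^(7 + 1) + 7^7. Bump = 150994944. G_6 = 150994943.
G_6 = 150994943. HB_8(150994943) = 8^(8 + 1) + 7·8^7 + 7·8^6 + 7·8^5 + 7·8^4 + 7·8^3 + 7·8^2 + 7·8 + 7. Bump = 3524450281. G_7 = 3524450280.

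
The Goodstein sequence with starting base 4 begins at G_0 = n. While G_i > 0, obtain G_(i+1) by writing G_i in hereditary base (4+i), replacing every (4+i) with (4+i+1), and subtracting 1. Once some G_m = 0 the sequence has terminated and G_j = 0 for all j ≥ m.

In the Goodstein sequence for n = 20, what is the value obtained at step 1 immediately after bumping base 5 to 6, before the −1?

40

[0] 20 ≡ 4^2 + 4 (base 4). Lift 5: 30. −1: 29.
[1] 29 ≡ 5^2 + 4 (base 5). Lift 6: 40. −1: 39.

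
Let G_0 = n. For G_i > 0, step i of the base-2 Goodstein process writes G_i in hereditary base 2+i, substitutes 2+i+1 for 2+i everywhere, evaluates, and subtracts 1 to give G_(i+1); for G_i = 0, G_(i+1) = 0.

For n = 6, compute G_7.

332147

G_0=6  [base 2] 2^2 + 2  →[2↦3]→  3^3 + 3 = 30  −1 ⇒ G_1=29
G_1=29  [base 3] 3^3 + 2  →[3↦4]→  4^4 + 2 = 258  −1 ⇒ G_2=257
G_2=257  [base 4] 4^4 + 1  →[4↦5]→  5^5 + 1 = 3126  −1 ⇒ G_3=3125
G_3=3125  [base 5] 5^5  →[5↦6]→  6^6 = 46656  −1 ⇒ G_4=46655
G_4=46655  [base 6] 5·6^5 + 5·6^4 + 5·6^3 + 5·6^2 + 5·6 + 5  →[6↦7]→  5·7^5 + 5·7^4 + 5·7^3 + 5·7^2 + 5·7 + 5 = 98040  −1 ⇒ G_5=98039
G_5=98039  [base 7] 5·7^5 + 5·7^4 + 5·7^3 + 5·7^2 + 5·7 + 4  →[7↦8]→  5·8^5 + 5·8^4 + 5·8^3 + 5·8^2 + 5·8 + 4 = 187244  −1 ⇒ G_6=187243
G_6=187243  [base 8] 5·8^5 + 5·8^4 + 5·8^3 + 5·8^2 + 5·8 + 3  →[8↦9]→  5·9^5 + 5·9^4 + 5·9^3 + 5·9^2 + 5·9 + 3 = 332148  −1 ⇒ G_7=332147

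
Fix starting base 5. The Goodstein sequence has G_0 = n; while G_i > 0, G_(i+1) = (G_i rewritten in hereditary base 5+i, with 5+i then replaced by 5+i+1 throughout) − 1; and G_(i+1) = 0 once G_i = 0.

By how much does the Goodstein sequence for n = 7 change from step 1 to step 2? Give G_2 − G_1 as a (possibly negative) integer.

i=0: 7 = 5 + 2 (b=5); 5→6: 6 + 2 = 8; 8−1 = 7
i=1: 7 = 6 + 1 (b=6); 6→7: 7 + 1 = 8; 8−1 = 7

0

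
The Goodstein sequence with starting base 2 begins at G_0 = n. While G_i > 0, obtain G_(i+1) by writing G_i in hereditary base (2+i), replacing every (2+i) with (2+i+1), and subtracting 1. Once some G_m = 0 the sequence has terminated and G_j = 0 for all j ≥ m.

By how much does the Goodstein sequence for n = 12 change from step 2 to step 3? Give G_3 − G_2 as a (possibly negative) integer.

G_0=12  [base 2] 2^(2 + 1) + 2^2  →[2↦3]→  3^(3 + 1) + 3^3 = 108  −1 ⇒ G_1=107
G_1=107  [base 3] 3^(3 + 1) + 2·3^2 + 2·3 + 2  →[3↦4]→  4^(4 + 1) + 2·4^2 + 2·4 + 2 = 1066  −1 ⇒ G_2=1065
G_2=1065  [base 4] 4^(4 + 1) + 2·4^2 + 2·4 + 1  →[4↦5]→  5^(5 + 1) + 2·5^2 + 2·5 + 1 = 15686  −1 ⇒ G_3=15685

14620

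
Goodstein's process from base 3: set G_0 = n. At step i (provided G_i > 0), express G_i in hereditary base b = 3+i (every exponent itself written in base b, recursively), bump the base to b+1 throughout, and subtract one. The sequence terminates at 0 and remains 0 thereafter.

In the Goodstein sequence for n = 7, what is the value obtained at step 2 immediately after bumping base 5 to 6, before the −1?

10

G_0=7  [base 3] 2·3 + 1  →[3↦4]→  2·4 + 1 = 9  −1 ⇒ G_1=8
G_1=8  [base 4] 2·4  →[4↦5]→  2·5 = 10  −1 ⇒ G_2=9
G_2=9  [base 5] 5 + 4  →[5↦6]→  6 + 4 = 10  −1 ⇒ G_3=9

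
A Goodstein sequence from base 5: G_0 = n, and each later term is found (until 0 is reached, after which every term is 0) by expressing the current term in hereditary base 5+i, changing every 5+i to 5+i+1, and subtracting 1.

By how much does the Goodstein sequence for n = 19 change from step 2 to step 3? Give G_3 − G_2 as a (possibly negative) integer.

i=0: 19 = 3·5 + 4 (b=5); 5→6: 3·6 + 4 = 22; 22−1 = 21
i=1: 21 = 3·6 + 3 (b=6); 6→7: 3·7 + 3 = 24; 24−1 = 23
i=2: 23 = 3·7 + 2 (b=7); 7→8: 3·8 + 2 = 26; 26−1 = 25

2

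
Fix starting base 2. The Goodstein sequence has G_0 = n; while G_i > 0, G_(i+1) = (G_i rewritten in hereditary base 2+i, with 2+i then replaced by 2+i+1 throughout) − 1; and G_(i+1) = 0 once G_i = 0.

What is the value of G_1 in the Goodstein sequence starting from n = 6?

29

(0) 6|_2 = 2^2 + 2 ↦ 3^3 + 3|_3 = 30 ⇒ 29
(1) 29|_3 = 3^3 + 2 ↦ 4^4 + 2|_4 = 258 ⇒ 257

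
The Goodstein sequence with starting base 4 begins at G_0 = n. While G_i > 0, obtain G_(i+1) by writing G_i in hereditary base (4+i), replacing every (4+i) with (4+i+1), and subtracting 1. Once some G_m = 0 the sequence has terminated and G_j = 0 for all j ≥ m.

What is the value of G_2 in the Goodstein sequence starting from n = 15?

19

i=0: 15 = 3·4 + 3 (b=4); 4→5: 3·5 + 3 = 18; 18−1 = 17
i=1: 17 = 3·5 + 2 (b=5); 5→6: 3·6 + 2 = 20; 20−1 = 19
i=2: 19 = 3·6 + 1 (b=6); 6→7: 3·7 + 1 = 22; 22−1 = 21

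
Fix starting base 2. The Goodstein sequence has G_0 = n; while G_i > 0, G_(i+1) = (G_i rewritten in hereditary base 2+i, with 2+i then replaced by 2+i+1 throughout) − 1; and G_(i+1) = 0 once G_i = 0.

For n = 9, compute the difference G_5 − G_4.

9 —HB2→ 2^(2 + 1) + 1 —bump→ 3^(3 + 1) + 1 = 82 —(−1)→ 81
81 —HB3→ 3^(3 + 1) —bump→ 4^(4 + 1) = 1024 —(−1)→ 1023
1023 —HB4→ 3·4^4 + 3·4^3 + 3·4^2 + 3·4 + 3 —bump→ 3·5^5 + 3·5^3 + 3·5^2 + 3·5 + 3 = 9843 —(−1)→ 9842
9842 —HB5→ 3·5^5 + 3·5^3 + 3·5^2 + 3·5 + 2 —bump→ 3·6^6 + 3·6^3 + 3·6^2 + 3·6 + 2 = 140744 —(−1)→ 140743
140743 —HB6→ 3·6^6 + 3·6^3 + 3·6^2 + 3·6 + 1 —bump→ 3·7^7 + 3·7^3 + 3·7^2 + 3·7 + 1 = 2471827 —(−1)→ 2471826

2331083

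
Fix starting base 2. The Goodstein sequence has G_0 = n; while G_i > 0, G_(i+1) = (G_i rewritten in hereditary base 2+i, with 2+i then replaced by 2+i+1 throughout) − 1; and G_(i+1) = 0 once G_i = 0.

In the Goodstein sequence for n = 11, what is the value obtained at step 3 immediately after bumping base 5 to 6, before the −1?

11 —HB2→ 2^(2 + 1) + 2 + 1 —bump→ 3^(3 + 1) + 3 + 1 = 85 —(−1)→ 84
84 —HB3→ 3^(3 + 1) + 3 —bump→ 4^(4 + 1) + 4 = 1028 —(−1)→ 1027
1027 —HB4→ 4^(4 + 1) + 3 —bump→ 5^(5 + 1) + 3 = 15628 —(−1)→ 15627
15627 —HB5→ 5^(5 + 1) + 2 —bump→ 6^(6 + 1) + 2 = 279938 —(−1)→ 279937

279938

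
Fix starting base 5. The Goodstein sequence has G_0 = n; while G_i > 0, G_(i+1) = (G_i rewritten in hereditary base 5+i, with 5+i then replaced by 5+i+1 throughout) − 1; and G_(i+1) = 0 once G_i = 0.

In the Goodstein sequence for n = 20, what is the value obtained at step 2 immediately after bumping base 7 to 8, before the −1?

step 0: 20 = 4·5; sub 6 for 5: 4·6; = 24; G_1 = 24−1 = 23
step 1: 23 = 3·6 + 5; sub 7 for 6: 3·7 + 5; = 26; G_2 = 26−1 = 25
step 2: 25 = 3·7 + 4; sub 8 for 7: 3·8 + 4; = 28; G_3 = 28−1 = 27

28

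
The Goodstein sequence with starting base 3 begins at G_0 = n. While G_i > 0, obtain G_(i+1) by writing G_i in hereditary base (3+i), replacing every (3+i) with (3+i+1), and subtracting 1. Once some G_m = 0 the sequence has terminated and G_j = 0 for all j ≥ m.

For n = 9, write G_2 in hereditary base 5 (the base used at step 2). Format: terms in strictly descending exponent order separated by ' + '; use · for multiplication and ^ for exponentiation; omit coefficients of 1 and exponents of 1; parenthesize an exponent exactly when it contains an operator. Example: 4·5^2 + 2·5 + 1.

(0) 9|_3 = 3^2 ↦ 4^2|_4 = 16 ⇒ 15
(1) 15|_4 = 3·4 + 3 ↦ 3·5 + 3|_5 = 18 ⇒ 17

3·5 + 2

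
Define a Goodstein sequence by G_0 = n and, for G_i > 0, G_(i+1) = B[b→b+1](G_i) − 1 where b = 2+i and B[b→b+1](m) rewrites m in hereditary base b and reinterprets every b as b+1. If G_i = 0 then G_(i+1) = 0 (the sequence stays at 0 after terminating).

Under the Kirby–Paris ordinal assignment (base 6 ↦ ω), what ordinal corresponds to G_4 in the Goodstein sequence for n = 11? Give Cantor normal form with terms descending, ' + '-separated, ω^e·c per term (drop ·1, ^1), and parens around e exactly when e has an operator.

G_0=11  [base 2] 2^(2 + 1) + 2 + 1  →[2↦3]→  3^(3 + 1) + 3 + 1 = 85  −1 ⇒ G_1=84
G_1=84  [base 3] 3^(3 + 1) + 3  →[3↦4]→  4^(4 + 1) + 4 = 1028  −1 ⇒ G_2=1027
G_2=1027  [base 4] 4^(4 + 1) + 3  →[4↦5]→  5^(5 + 1) + 3 = 15628  −1 ⇒ G_3=15627
G_3=15627  [base 5] 5^(5 + 1) + 2  →[5↦6]→  6^(6 + 1) + 2 = 279938  −1 ⇒ G_4=279937

ω^(ω + 1) + 1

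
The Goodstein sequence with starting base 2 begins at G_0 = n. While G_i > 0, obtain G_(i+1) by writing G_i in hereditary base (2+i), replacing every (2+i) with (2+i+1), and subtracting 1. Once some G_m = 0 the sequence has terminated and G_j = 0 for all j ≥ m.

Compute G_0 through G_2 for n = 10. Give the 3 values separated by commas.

10, 83, 1025

10 —HB2→ 2^(2 + 1) + 2 —bump→ 3^(3 + 1) + 3 = 84 —(−1)→ 83
83 —HB3→ 3^(3 + 1) + 2 —bump→ 4^(4 + 1) + 2 = 1026 —(−1)→ 1025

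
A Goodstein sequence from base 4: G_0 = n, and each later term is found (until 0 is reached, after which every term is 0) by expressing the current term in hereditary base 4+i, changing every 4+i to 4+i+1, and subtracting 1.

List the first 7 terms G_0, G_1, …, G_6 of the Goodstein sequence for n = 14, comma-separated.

14, 16, 18, 20, 21, 22, 23

base 4: 14 = 3·4 + 2; at 5: 3·5 + 2 = 17; next = 16
base 5: 16 = 3·5 + 1; at 6: 3·6 + 1 = 19; next = 18
base 6: 18 = 3·6; at 7: 3·7 = 21; next = 20
base 7: 20 = 2·7 + 6; at 8: 2·8 + 6 = 22; next = 21
base 8: 21 = 2·8 + 5; at 9: 2·9 + 5 = 23; next = 22
base 9: 22 = 2·9 + 4; at 10: 2·10 + 4 = 24; next = 23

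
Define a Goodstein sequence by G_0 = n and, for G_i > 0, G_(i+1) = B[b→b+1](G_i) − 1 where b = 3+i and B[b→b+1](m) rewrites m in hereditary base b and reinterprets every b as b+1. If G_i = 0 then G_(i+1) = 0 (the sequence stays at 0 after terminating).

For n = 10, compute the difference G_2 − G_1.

G_0=10  [base 3] 3^2 + 1  →[3↦4]→  4^2 + 1 = 17  −1 ⇒ G_1=16
G_1=16  [base 4] 4^2  →[4↦5]→  5^2 = 25  −1 ⇒ G_2=24

8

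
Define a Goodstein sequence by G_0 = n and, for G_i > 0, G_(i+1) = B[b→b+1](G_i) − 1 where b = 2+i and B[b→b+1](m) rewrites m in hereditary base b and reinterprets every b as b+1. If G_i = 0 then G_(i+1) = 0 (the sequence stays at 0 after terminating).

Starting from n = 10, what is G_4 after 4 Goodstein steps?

279935

G_0 = 10. HB_2(10) = 2^(2 + 1) + 2. Bump = 84. G_1 = 83.
G_1 = 83. HB_3(83) = 3^(3 + 1) + 2. Bump = 1026. G_2 = 1025.
G_2 = 1025. HB_4(1025) = 4^(4 + 1) + 1. Bump = 15626. G_3 = 15625.
G_3 = 15625. HB_5(15625) = 5^(5 + 1). Bump = 279936. G_4 = 279935.
G_4 = 279935. HB_6(279935) = 5·6^6 + 5·6^5 + 5·6^4 + 5·6^3 + 5·6^2 + 5·6 + 5. Bump = 4215755. G_5 = 4215754.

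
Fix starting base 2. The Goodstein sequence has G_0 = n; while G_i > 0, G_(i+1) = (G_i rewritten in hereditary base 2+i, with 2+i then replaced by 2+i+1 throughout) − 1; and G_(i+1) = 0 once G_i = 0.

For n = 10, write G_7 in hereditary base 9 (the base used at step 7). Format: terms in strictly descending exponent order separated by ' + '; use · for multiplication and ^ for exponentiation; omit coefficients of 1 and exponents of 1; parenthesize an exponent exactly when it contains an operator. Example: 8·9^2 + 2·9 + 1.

5·9^9 + 5·9^5 + 5·9^4 + 5·9^3 + 5·9^2 + 5·9 + 2

(0) 10|_2 = 2^(2 + 1) + 2 ↦ 3^(3 + 1) + 3|_3 = 84 ⇒ 83
(1) 83|_3 = 3^(3 + 1) + 2 ↦ 4^(4 + 1) + 2|_4 = 1026 ⇒ 1025
(2) 1025|_4 = 4^(4 + 1) + 1 ↦ 5^(5 + 1) + 1|_5 = 15626 ⇒ 15625
(3) 15625|_5 = 5^(5 + 1) ↦ 6^(6 + 1)|_6 = 279936 ⇒ 279935
(4) 279935|_6 = 5·6^6 + 5·6^5 + 5·6^4 + 5·6^3 + 5·6^2 + 5·6 + 5 ↦ 5·7^7 + 5·7^5 + 5·7^4 + 5·7^3 + 5·7^2 + 5·7 + 5|_7 = 4215755 ⇒ 4215754
(5) 4215754|_7 = 5·7^7 + 5·7^5 + 5·7^4 + 5·7^3 + 5·7^2 + 5·7 + 4 ↦ 5·8^8 + 5·8^5 + 5·8^4 + 5·8^3 + 5·8^2 + 5·8 + 4|_8 = 84073324 ⇒ 84073323
(6) 84073323|_8 = 5·8^8 + 5·8^5 + 5·8^4 + 5·8^3 + 5·8^2 + 5·8 + 3 ↦ 5·9^9 + 5·9^5 + 5·9^4 + 5·9^3 + 5·9^2 + 5·9 + 3|_9 = 1937434593 ⇒ 1937434592
(7) 1937434592|_9 = 5·9^9 + 5·9^5 + 5·9^4 + 5·9^3 + 5·9^2 + 5·9 + 2 ↦ 5·10^10 + 5·10^5 + 5·10^4 + 5·10^3 + 5·10^2 + 5·10 + 2|_10 = 50000555552 ⇒ 50000555551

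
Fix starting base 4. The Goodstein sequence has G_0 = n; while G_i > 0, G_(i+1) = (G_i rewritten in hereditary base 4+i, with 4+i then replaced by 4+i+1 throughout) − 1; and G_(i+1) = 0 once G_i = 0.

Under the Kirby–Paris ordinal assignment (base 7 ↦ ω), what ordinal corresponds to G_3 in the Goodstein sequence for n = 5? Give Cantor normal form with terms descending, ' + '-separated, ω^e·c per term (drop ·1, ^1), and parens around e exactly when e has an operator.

G_0 = 5. HB_4(5) = 4 + 1. Bump = 6. G_1 = 5.
G_1 = 5. HB_5(5) = 5. Bump = 6. G_2 = 5.
G_2 = 5. HB_6(5) = 5. Bump = 5. G_3 = 4.
G_3 = 4. HB_7(4) = 4. Bump = 4. G_4 = 3.

4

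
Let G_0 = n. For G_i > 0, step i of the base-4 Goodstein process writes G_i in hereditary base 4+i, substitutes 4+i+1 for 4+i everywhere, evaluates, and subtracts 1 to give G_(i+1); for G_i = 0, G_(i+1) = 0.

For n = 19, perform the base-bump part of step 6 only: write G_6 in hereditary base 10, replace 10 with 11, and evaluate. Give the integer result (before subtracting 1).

G_0 = 19. HB_4(19) = 4^2 + 3. Bump = 28. G_1 = 27.
G_1 = 27. HB_5(27) = 5^2 + 2. Bump = 38. G_2 = 37.
G_2 = 37. HB_6(37) = 6^2 + 1. Bump = 50. G_3 = 49.
G_3 = 49. HB_7(49) = 7^2. Bump = 64. G_4 = 63.
G_4 = 63. HB_8(63) = 7·8 + 7. Bump = 70. G_5 = 69.
G_5 = 69. HB_9(69) = 7·9 + 6. Bump = 76. G_6 = 75.
G_6 = 75. HB_10(75) = 7·10 + 5. Bump = 82. G_7 = 81.

82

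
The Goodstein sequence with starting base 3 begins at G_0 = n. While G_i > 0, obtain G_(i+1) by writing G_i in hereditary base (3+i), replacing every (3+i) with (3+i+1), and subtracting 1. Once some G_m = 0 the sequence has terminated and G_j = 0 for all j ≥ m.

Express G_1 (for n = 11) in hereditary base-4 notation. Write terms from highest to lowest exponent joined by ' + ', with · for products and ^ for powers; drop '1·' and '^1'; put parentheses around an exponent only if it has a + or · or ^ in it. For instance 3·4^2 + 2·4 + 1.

4^2 + 1

11 —HB3→ 3^2 + 2 —bump→ 4^2 + 2 = 18 —(−1)→ 17
17 —HB4→ 4^2 + 1 —bump→ 5^2 + 1 = 26 —(−1)→ 25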